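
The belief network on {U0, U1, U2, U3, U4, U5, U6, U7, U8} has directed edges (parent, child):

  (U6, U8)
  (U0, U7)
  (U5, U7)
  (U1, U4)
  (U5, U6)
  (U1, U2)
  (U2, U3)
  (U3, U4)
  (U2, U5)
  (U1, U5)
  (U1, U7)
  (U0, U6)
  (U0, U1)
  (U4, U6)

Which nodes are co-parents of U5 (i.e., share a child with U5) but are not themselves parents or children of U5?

{U0, U4}

Children of U5: U6, U7.
  parents(U6) \ {U5} = {U0, U4}.
  parents(U7) \ {U5} = {U0, U1}.
Excluding nodes already adjacent to U5 (U1, U2, U6, U7), the co-parent-only contribution is {U0, U4}.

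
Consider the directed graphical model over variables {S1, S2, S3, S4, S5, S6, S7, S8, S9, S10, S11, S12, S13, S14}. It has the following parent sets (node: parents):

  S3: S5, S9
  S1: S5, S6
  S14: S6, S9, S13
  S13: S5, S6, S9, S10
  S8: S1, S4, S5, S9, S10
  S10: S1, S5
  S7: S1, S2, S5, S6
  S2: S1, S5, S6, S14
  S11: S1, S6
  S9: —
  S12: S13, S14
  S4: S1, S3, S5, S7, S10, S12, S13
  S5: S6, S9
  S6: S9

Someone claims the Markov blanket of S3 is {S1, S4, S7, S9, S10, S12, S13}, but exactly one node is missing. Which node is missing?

A node's Markov blanket = Pa ∪ Ch ∪ (parents of Ch other than the node itself).
S3's parents: S5, S9.
Ch(S3) = {S4}.
Co-parents of S3 (other parents of its children):
  S4 also has parents S1, S5, S7, S10, S12, S13.
MB(S3) = {S1, S4, S5, S7, S9, S10, S12, S13}.
Comparing with the claimed set, S5 is missing.

S5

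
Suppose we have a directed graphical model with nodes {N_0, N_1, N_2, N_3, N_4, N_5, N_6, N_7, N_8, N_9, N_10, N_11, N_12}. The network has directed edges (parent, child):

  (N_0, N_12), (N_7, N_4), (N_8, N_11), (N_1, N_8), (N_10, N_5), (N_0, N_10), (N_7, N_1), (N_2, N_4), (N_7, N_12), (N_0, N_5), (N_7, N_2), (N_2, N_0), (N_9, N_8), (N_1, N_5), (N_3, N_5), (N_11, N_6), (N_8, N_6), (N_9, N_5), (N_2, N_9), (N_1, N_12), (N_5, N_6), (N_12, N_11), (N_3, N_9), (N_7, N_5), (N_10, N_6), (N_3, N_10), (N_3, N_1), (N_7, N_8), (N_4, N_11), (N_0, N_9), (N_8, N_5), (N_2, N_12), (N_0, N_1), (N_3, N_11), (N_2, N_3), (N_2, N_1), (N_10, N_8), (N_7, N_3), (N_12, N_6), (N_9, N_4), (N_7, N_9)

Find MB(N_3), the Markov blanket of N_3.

{N_0, N_1, N_2, N_4, N_5, N_7, N_8, N_9, N_10, N_11, N_12}

N_3 has parents N_2, N_7.
Ch(N_3) = {N_1, N_5, N_9, N_10, N_11}.
Other parents of N_3's children:
  N_1 also has parents N_0, N_2, N_7.
  N_9 also has parents N_0, N_2, N_7.
  N_10 also has parent N_0.
  N_5's other parents are N_0, N_1, N_7, N_8, N_9, N_10.
  N_11 also has parents N_4, N_8, N_12.
Taking the union gives {N_0, N_1, N_2, N_4, N_5, N_7, N_8, N_9, N_10, N_11, N_12}.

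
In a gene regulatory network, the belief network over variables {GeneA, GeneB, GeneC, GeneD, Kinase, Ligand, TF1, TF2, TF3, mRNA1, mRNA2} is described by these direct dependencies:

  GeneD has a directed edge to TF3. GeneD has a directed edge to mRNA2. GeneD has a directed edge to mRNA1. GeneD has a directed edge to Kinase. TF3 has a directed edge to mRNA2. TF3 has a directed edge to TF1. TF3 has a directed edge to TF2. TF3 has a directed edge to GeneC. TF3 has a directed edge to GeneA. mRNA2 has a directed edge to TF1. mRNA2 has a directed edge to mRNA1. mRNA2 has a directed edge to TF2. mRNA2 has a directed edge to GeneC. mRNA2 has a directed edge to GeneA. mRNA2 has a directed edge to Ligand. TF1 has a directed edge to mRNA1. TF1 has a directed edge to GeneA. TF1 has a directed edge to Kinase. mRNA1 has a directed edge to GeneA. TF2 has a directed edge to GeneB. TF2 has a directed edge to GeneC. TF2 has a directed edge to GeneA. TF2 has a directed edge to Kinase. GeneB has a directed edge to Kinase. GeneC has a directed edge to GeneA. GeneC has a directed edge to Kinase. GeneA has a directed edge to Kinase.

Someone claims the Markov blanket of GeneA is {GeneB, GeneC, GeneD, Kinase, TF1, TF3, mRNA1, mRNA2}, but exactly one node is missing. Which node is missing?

TF2

GeneA's children: Kinase.
GeneA has parents GeneC, TF1, TF2, TF3, mRNA1, mRNA2.
Parents of each child, excluding GeneA:
  parents(Kinase) \ {GeneA} = {GeneB, GeneC, GeneD, TF1, TF2}.
MB(GeneA) = {GeneB, GeneC, GeneD, Kinase, TF1, TF2, TF3, mRNA1, mRNA2}.
Comparing with the claimed set, TF2 is missing.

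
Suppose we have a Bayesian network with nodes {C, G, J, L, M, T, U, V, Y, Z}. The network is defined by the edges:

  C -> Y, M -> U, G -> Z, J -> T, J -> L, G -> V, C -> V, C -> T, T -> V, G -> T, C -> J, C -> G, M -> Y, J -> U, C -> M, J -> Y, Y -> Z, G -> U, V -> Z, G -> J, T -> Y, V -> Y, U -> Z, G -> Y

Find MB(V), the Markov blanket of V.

Pa(V) = {C, G, T}.
Ch(V) = {Y, Z}.
For each child, the remaining parents (spouses of V):
  Y: C, G, J, M, T
  Z: G, U, Y
Taking the union gives {C, G, J, M, T, U, Y, Z}.

{C, G, J, M, T, U, Y, Z}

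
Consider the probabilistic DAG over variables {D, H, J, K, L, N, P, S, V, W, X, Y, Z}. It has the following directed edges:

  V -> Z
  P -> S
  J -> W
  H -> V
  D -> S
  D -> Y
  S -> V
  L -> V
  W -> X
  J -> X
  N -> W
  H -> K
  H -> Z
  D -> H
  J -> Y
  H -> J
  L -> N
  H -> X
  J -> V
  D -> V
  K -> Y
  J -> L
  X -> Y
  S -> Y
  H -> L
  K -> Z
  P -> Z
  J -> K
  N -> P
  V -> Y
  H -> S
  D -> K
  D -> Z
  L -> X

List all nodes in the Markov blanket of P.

Parents of P: N.
Children of P: S, Z.
Parents of each child, excluding P:
  S also has parents D, H.
  parents(Z) \ {P} = {D, H, K, V}.
Taking the union gives {D, H, K, N, S, V, Z}.

{D, H, K, N, S, V, Z}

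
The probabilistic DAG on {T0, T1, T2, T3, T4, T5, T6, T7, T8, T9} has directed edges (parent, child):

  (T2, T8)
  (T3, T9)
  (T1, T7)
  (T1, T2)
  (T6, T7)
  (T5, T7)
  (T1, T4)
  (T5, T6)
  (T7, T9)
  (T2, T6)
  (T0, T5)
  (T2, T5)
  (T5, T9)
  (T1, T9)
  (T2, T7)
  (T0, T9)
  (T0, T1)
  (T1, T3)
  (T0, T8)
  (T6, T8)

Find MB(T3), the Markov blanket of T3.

Recall MB(v) = parents ∪ children ∪ spouses, where spouses are the other parents of v's children.
Ch(T3) = {T9}.
Pa(T3) = {T1}.
For each child, the remaining parents (spouses of T3):
  parents(T9) \ {T3} = {T0, T1, T5, T7}.
So the Markov blanket of T3 is {T0, T1, T5, T7, T9}.

{T0, T1, T5, T7, T9}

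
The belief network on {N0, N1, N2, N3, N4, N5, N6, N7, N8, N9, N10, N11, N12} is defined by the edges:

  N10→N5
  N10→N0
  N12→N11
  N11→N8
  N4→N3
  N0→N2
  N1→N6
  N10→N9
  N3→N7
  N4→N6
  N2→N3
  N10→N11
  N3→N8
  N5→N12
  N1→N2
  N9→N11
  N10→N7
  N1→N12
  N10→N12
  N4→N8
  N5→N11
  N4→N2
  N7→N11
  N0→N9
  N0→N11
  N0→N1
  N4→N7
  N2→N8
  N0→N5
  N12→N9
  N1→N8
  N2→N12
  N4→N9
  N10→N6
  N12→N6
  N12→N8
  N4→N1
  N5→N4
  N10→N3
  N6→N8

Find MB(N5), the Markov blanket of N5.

Recall MB(v) = parents ∪ children ∪ spouses, where spouses are the other parents of v's children.
Children of N5: N4, N11, N12.
N5 has parents N0, N10.
Other parents of N5's children:
  N4: no additional parents.
  N12 also has parents N1, N2, N10.
  N11's other parents are N0, N7, N9, N10, N12.
Taking the union gives {N0, N1, N2, N4, N7, N9, N10, N11, N12}.

{N0, N1, N2, N4, N7, N9, N10, N11, N12}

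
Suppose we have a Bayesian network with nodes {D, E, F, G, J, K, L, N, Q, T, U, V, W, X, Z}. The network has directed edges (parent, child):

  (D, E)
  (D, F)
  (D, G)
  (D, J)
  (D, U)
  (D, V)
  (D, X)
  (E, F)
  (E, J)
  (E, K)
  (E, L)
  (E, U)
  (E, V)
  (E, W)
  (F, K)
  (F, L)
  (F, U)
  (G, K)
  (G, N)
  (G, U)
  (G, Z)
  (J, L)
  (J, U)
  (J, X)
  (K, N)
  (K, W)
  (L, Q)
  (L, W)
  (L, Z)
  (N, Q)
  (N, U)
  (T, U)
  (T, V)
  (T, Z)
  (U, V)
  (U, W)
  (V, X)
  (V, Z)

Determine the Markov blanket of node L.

{E, F, G, J, K, N, Q, T, U, V, W, Z}

A node's Markov blanket = Pa ∪ Ch ∪ (parents of Ch other than the node itself).
Ch(L) = {Q, W, Z}.
L has parents E, F, J.
Parents of each child, excluding L:
  Q: N
  W: E, K, U
  Z: G, T, V
So the Markov blanket of L is {E, F, G, J, K, N, Q, T, U, V, W, Z}.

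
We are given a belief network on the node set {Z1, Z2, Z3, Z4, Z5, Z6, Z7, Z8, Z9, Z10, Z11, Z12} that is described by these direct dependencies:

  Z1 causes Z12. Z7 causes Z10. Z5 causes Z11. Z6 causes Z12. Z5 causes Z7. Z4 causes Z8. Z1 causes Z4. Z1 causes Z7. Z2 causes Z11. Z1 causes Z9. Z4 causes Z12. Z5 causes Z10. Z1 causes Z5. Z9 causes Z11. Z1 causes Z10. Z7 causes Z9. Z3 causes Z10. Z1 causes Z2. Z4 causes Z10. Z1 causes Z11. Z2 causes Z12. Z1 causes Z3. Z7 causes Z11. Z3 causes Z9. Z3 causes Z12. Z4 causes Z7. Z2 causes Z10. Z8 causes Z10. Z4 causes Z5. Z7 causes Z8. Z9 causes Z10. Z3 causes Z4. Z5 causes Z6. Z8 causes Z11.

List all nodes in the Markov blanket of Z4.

{Z1, Z2, Z3, Z5, Z6, Z7, Z8, Z9, Z10, Z12}

Pa(Z4) = {Z1, Z3}.
Children of Z4: Z5, Z7, Z8, Z10, Z12.
Other parents of Z4's children:
  Z5's other parent is Z1.
  Z7's other parents are Z1, Z5.
  parents(Z8) \ {Z4} = {Z7}.
  Z10's other parents are Z1, Z2, Z3, Z5, Z7, Z8, Z9.
  parents(Z12) \ {Z4} = {Z1, Z2, Z3, Z6}.
Union: {Z1, Z3} ∪ {Z5, Z7, Z8, Z10, Z12} ∪ {Z1, Z2, Z3, Z5, Z6, Z7, Z8, Z9} = {Z1, Z2, Z3, Z5, Z6, Z7, Z8, Z9, Z10, Z12}.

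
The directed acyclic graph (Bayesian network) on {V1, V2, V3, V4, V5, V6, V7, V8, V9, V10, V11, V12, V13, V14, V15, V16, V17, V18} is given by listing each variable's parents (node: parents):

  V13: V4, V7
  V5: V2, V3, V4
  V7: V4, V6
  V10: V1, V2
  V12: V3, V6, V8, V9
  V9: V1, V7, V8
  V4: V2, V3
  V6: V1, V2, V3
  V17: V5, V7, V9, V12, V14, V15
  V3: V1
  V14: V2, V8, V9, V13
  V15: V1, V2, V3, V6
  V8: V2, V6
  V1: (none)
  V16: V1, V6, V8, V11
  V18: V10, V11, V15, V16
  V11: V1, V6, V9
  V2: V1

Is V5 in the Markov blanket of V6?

The Markov blanket of a node is its parents, its children, and the other parents of its children.
Pa(V6) = {V1, V2, V3}.
V6's children: V7, V8, V11, V12, V15, V16.
For each child, the remaining parents (spouses of V6):
  parents(V7) \ {V6} = {V4}.
  parents(V8) \ {V6} = {V2}.
  V11 also has parents V1, V9.
  V12's other parents are V3, V8, V9.
  V15 also has parents V1, V2, V3.
  V16 also has parents V1, V8, V11.
MB(V6) = {V1, V2, V3, V4, V7, V8, V9, V11, V12, V15, V16}; V5 is not in this set.

No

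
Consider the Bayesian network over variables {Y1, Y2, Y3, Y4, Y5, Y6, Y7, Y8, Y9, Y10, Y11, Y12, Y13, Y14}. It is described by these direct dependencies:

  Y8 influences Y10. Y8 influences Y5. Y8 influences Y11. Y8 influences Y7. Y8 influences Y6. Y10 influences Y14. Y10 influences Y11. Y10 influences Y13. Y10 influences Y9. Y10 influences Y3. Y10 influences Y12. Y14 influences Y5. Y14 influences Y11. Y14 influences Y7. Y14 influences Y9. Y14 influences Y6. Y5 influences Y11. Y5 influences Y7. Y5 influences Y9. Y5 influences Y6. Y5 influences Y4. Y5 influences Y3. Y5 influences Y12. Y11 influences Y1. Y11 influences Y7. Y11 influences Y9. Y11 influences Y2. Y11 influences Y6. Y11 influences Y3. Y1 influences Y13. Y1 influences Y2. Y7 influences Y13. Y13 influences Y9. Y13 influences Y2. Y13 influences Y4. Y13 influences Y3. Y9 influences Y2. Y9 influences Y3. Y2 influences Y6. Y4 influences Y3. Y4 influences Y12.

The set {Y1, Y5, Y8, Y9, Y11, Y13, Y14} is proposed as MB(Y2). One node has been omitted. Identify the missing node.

Y6

Ch(Y2) = {Y6}.
Pa(Y2) = {Y1, Y9, Y11, Y13}.
Co-parents of Y2 (other parents of its children):
  Y6's other parents are Y5, Y8, Y11, Y14.
MB(Y2) = {Y1, Y5, Y6, Y8, Y9, Y11, Y13, Y14}.
Comparing with the claimed set, Y6 is missing.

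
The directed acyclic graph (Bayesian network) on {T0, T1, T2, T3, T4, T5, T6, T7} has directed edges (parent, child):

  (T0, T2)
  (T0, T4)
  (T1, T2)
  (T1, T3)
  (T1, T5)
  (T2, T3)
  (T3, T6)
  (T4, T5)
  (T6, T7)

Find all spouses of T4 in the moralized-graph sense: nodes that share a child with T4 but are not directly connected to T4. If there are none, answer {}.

Children of T4: T5.
  T5: T1
Excluding nodes already adjacent to T4 (T0, T5), the co-parent-only contribution is {T1}.

{T1}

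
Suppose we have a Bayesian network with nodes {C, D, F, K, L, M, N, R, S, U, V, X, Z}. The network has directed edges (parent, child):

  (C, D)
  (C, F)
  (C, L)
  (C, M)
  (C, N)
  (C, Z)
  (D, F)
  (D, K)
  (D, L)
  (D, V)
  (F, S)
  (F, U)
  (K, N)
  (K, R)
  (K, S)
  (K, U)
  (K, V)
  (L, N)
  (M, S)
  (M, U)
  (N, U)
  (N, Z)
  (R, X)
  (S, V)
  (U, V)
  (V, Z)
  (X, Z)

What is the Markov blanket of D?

{C, F, K, L, S, U, V}

Recall MB(v) = parents ∪ children ∪ spouses, where spouses are the other parents of v's children.
Parents of D: C.
D has children F, K, L, V.
Other parents of D's children:
  F's other parent is C.
  K: no additional parents.
  parents(L) \ {D} = {C}.
  parents(V) \ {D} = {K, S, U}.
MB(D) = {C, F, K, L, S, U, V}.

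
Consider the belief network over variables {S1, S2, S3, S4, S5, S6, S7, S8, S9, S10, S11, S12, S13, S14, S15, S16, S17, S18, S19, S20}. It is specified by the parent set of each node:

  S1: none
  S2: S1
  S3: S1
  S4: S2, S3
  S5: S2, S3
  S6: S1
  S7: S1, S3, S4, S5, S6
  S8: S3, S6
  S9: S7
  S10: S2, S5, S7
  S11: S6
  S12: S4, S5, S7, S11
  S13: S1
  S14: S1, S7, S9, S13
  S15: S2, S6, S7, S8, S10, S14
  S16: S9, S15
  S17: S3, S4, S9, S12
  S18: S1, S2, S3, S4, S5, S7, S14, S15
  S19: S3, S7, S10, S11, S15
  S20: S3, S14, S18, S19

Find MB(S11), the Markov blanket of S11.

{S3, S4, S5, S6, S7, S10, S12, S15, S19}

Recall MB(v) = parents ∪ children ∪ spouses, where spouses are the other parents of v's children.
Pa(S11) = {S6}.
S11 has children S12, S19.
Other parents of S11's children:
  S12's other parents are S4, S5, S7.
  S19's other parents are S3, S7, S10, S15.
Taking the union gives {S3, S4, S5, S6, S7, S10, S12, S15, S19}.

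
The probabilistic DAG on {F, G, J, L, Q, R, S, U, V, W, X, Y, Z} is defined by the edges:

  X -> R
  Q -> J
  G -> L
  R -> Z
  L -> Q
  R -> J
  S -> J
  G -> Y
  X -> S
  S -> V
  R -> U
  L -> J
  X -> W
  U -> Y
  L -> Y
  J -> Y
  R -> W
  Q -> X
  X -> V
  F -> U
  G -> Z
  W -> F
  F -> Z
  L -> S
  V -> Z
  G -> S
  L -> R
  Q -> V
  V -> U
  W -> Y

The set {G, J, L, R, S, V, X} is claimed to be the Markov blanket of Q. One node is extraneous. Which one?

G

Pa(Q) = {L}.
Ch(Q) = {J, V, X}.
Parents of each child, excluding Q:
  X: —
  V: S, X
  J: L, R, S
MB(Q) = {J, L, R, S, V, X}.
G is neither a parent, child, nor co-parent of Q, so it does not belong.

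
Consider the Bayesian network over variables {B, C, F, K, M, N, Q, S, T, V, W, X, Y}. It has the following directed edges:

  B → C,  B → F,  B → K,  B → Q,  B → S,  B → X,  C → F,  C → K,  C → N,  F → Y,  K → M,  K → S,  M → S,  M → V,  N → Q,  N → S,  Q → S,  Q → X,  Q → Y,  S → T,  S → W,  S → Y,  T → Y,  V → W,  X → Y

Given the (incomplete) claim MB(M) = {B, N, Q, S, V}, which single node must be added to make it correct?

K

Recall MB(v) = parents ∪ children ∪ spouses, where spouses are the other parents of v's children.
Parents of M: K.
M has children S, V.
For each child, the remaining parents (spouses of M):
  S's other parents are B, K, N, Q.
  V has no other parent.
MB(M) = {B, K, N, Q, S, V}.
Comparing with the claimed set, K is missing.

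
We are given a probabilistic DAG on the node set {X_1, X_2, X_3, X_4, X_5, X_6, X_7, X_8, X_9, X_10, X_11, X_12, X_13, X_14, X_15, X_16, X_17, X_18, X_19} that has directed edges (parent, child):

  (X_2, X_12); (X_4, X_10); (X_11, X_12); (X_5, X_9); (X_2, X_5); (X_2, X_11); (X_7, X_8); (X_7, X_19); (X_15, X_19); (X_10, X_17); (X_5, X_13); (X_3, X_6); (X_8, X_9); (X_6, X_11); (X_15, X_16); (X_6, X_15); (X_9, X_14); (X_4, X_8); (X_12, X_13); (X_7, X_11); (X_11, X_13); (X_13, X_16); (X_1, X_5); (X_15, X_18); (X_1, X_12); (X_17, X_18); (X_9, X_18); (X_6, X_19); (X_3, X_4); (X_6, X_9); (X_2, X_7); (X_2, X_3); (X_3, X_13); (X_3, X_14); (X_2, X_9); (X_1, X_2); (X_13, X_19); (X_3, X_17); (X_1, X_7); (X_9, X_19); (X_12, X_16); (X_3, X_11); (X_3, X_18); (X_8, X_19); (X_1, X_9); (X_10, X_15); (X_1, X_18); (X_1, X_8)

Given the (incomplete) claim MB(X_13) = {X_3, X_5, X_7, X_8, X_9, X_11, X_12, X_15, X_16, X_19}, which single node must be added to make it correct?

X_6

A node's Markov blanket = Pa ∪ Ch ∪ (parents of Ch other than the node itself).
Pa(X_13) = {X_3, X_5, X_11, X_12}.
Ch(X_13) = {X_16, X_19}.
Parents of each child, excluding X_13:
  X_16: X_12, X_15
  X_19: X_6, X_7, X_8, X_9, X_15
MB(X_13) = {X_3, X_5, X_6, X_7, X_8, X_9, X_11, X_12, X_15, X_16, X_19}.
Comparing with the claimed set, X_6 is missing.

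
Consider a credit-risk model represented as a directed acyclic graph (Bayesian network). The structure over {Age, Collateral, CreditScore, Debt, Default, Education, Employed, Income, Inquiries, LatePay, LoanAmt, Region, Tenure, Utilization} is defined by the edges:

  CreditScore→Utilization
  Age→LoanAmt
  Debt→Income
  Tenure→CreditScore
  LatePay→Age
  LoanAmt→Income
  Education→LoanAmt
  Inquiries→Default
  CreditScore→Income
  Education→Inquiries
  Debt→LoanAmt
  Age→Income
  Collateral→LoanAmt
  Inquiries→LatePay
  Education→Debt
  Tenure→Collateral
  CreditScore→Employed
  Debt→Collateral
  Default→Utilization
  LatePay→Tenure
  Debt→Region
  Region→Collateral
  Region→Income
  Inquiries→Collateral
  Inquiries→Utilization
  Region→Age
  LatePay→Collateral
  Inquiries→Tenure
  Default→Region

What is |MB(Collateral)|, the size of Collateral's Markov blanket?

8

The Markov blanket of a node is its parents, its children, and the other parents of its children.
Collateral has parents Debt, Inquiries, LatePay, Region, Tenure.
Children of Collateral: LoanAmt.
Other parents of Collateral's children:
  LoanAmt: Age, Debt, Education
MB(Collateral) = {Age, Debt, Education, Inquiries, LatePay, LoanAmt, Region, Tenure}, which has 8 nodes.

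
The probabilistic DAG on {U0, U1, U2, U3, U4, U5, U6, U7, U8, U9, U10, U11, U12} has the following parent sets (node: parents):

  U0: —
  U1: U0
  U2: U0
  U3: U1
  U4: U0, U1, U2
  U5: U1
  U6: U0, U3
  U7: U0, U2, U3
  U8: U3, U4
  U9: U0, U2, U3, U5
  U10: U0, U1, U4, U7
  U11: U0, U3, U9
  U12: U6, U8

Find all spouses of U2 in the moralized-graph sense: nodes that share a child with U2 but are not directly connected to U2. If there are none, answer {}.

Children of U2: U4, U7, U9.
  U4's other parents are U0, U1.
  U7's other parents are U0, U3.
  U9 also has parents U0, U3, U5.
Excluding nodes already adjacent to U2 (U0, U4, U7, U9), the co-parent-only contribution is {U1, U3, U5}.

{U1, U3, U5}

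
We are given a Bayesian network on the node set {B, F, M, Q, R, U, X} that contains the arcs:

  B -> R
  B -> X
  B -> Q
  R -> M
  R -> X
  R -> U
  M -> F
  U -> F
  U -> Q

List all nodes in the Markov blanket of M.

{F, R, U}

Children of M: F.
M's parents: R.
Parents of each child, excluding M:
  parents(F) \ {M} = {U}.
So the Markov blanket of M is {F, R, U}.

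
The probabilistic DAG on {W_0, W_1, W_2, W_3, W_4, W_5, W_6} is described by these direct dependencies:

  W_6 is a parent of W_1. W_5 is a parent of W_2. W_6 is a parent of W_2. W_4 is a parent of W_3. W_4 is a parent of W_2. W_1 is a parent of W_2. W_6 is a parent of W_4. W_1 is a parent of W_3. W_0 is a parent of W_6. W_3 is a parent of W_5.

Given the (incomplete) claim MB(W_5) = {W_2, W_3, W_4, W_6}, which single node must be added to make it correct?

The Markov blanket of a node is its parents, its children, and the other parents of its children.
Pa(W_5) = {W_3}.
Children of W_5: W_2.
For each child, the remaining parents (spouses of W_5):
  parents(W_2) \ {W_5} = {W_1, W_4, W_6}.
MB(W_5) = {W_1, W_2, W_3, W_4, W_6}.
Comparing with the claimed set, W_1 is missing.

W_1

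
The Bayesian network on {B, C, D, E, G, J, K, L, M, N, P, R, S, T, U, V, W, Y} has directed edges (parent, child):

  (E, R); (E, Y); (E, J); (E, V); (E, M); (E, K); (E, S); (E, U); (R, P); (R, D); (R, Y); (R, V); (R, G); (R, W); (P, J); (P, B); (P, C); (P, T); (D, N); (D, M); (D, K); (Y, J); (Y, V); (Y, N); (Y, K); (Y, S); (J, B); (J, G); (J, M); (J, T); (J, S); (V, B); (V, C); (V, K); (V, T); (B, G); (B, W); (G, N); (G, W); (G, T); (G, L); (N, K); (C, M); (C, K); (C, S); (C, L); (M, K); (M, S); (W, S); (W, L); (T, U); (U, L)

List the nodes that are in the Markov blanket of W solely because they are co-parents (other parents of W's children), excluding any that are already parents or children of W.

{C, E, J, M, U, Y}

Children of W: L, S.
  S: C, E, J, M, Y
  L: C, G, U
Excluding nodes already adjacent to W (B, G, L, R, S), the co-parent-only contribution is {C, E, J, M, U, Y}.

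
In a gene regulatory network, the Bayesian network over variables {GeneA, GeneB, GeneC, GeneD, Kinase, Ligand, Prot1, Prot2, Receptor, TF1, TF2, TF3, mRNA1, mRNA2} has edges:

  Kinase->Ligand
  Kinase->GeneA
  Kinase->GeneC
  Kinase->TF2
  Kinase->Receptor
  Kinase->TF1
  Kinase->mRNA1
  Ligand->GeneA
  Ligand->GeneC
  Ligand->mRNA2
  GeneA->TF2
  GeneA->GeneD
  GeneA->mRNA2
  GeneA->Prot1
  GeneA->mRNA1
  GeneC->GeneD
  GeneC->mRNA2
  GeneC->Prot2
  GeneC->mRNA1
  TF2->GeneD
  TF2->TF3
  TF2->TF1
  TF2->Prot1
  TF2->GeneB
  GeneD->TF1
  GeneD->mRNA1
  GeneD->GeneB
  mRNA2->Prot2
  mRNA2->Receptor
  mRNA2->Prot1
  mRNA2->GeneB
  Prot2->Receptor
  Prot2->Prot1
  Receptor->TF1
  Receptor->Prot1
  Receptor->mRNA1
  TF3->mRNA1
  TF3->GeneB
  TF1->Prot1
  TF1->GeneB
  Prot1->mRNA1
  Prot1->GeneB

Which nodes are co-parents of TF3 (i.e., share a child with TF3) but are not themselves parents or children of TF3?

Children of TF3: GeneB, mRNA1.
  parents(mRNA1) \ {TF3} = {GeneA, GeneC, GeneD, Kinase, Prot1, Receptor}.
  GeneB's other parents are GeneD, Prot1, TF1, TF2, mRNA2.
Excluding nodes already adjacent to TF3 (GeneB, TF2, mRNA1), the co-parent-only contribution is {GeneA, GeneC, GeneD, Kinase, Prot1, Receptor, TF1, mRNA2}.

{GeneA, GeneC, GeneD, Kinase, Prot1, Receptor, TF1, mRNA2}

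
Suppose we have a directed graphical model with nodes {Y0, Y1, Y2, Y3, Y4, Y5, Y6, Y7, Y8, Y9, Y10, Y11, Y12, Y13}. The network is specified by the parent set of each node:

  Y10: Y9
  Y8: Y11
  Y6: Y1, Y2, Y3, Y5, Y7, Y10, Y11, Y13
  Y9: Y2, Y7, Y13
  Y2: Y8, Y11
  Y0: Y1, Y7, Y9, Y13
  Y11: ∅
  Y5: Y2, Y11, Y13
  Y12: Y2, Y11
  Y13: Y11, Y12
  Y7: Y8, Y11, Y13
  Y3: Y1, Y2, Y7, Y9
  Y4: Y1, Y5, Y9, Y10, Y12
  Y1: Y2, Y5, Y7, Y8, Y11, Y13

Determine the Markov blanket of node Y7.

By definition, MB(Y7) is built from Y7's parents, Y7's children, and the co-parents of Y7.
Y7's parents: Y8, Y11, Y13.
Children of Y7: Y0, Y1, Y3, Y6, Y9.
For each child, the remaining parents (spouses of Y7):
  Y9: Y2, Y13
  Y1: Y2, Y5, Y8, Y11, Y13
  Y3: Y1, Y2, Y9
  Y0: Y1, Y9, Y13
  Y6: Y1, Y2, Y3, Y5, Y10, Y11, Y13
Taking the union gives {Y0, Y1, Y2, Y3, Y5, Y6, Y8, Y9, Y10, Y11, Y13}.

{Y0, Y1, Y2, Y3, Y5, Y6, Y8, Y9, Y10, Y11, Y13}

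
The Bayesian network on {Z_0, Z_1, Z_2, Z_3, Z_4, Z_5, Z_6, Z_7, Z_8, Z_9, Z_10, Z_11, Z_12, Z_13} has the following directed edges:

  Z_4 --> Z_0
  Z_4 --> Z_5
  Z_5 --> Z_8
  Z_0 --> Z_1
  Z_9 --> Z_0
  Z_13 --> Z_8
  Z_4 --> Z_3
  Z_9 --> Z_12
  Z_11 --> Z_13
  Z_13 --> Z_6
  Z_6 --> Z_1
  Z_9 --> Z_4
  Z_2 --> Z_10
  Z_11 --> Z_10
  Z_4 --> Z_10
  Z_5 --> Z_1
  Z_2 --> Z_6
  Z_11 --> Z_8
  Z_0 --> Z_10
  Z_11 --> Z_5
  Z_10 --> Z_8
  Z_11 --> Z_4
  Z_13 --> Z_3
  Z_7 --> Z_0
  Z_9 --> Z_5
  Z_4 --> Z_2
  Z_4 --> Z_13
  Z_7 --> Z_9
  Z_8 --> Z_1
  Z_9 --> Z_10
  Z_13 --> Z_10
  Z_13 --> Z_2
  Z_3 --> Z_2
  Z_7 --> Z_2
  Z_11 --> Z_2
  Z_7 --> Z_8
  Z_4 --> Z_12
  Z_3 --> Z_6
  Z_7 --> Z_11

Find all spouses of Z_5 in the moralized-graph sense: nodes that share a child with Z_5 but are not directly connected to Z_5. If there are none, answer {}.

{Z_0, Z_6, Z_7, Z_10, Z_13}

Children of Z_5: Z_1, Z_8.
  Z_8: Z_7, Z_10, Z_11, Z_13
  Z_1: Z_0, Z_6, Z_8
Excluding nodes already adjacent to Z_5 (Z_1, Z_4, Z_8, Z_9, Z_11), the co-parent-only contribution is {Z_0, Z_6, Z_7, Z_10, Z_13}.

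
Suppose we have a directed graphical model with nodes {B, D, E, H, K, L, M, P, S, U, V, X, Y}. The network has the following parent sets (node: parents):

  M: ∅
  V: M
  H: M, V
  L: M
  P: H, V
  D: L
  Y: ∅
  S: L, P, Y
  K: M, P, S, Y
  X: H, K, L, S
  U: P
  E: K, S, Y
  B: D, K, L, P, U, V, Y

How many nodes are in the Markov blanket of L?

A node's Markov blanket = Pa ∪ Ch ∪ (parents of Ch other than the node itself).
L has parent M.
Ch(L) = {B, D, S, X}.
Co-parents of L (other parents of its children):
  D: no additional parents.
  S also has parents P, Y.
  parents(X) \ {L} = {H, K, S}.
  parents(B) \ {L} = {D, K, P, U, V, Y}.
MB(L) = {B, D, H, K, M, P, S, U, V, X, Y}, which has 11 nodes.

11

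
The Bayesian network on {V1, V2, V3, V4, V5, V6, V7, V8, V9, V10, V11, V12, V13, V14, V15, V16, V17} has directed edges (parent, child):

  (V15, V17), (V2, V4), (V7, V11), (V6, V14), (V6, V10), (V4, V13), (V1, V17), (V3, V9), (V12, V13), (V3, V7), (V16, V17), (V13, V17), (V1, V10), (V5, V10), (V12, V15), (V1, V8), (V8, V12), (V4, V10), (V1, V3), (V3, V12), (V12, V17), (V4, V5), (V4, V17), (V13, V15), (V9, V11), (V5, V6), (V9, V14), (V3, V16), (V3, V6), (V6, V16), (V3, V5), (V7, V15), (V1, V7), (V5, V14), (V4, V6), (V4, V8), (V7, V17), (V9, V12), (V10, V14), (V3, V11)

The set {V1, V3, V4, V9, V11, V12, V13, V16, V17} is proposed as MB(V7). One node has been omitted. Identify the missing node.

V15

A node's Markov blanket = Pa ∪ Ch ∪ (parents of Ch other than the node itself).
V7's parents: V1, V3.
V7's children: V11, V15, V17.
For each child, the remaining parents (spouses of V7):
  V11's other parents are V3, V9.
  parents(V15) \ {V7} = {V12, V13}.
  V17 also has parents V1, V4, V12, V13, V15, V16.
MB(V7) = {V1, V3, V4, V9, V11, V12, V13, V15, V16, V17}.
Comparing with the claimed set, V15 is missing.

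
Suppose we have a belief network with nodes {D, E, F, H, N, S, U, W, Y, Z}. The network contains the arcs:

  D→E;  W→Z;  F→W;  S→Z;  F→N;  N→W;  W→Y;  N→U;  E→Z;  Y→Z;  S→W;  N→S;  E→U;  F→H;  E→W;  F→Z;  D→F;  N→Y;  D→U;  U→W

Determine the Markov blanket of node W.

A node's Markov blanket = Pa ∪ Ch ∪ (parents of Ch other than the node itself).
Parents of W: E, F, N, S, U.
Ch(W) = {Y, Z}.
For each child, the remaining parents (spouses of W):
  parents(Y) \ {W} = {N}.
  Z's other parents are E, F, S, Y.
So the Markov blanket of W is {E, F, N, S, U, Y, Z}.

{E, F, N, S, U, Y, Z}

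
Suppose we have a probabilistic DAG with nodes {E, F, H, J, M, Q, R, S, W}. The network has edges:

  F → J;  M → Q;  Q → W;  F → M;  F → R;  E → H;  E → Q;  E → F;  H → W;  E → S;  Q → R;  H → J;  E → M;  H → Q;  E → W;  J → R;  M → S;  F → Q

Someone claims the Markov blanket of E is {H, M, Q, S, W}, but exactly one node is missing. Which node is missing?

F

The Markov blanket of a node is its parents, its children, and the other parents of its children.
Pa(E) = {}.
Ch(E) = {F, H, M, Q, S, W}.
For each child, the remaining parents (spouses of E):
  F: —
  H: —
  M: F
  Q: F, H, M
  S: M
  W: H, Q
MB(E) = {F, H, M, Q, S, W}.
Comparing with the claimed set, F is missing.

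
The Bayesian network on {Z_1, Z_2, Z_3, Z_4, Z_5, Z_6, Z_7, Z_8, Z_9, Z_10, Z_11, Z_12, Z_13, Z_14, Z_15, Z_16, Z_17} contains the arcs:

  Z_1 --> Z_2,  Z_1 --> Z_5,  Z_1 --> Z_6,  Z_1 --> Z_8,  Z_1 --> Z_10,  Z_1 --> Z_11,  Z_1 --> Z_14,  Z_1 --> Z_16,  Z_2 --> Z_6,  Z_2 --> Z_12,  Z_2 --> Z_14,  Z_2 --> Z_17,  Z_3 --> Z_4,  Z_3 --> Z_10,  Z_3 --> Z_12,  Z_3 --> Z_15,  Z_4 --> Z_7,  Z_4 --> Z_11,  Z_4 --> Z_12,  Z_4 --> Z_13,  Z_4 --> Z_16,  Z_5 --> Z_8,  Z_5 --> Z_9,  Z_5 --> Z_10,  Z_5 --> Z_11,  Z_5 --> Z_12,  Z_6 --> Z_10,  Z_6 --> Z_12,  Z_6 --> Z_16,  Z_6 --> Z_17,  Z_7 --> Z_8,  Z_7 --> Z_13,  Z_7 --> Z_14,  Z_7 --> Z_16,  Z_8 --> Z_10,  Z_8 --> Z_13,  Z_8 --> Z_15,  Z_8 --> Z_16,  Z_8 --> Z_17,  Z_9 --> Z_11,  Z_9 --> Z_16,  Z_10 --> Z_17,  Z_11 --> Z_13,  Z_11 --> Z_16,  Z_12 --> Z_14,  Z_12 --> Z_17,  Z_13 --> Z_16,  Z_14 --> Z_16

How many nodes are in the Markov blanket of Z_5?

11

Recall MB(v) = parents ∪ children ∪ spouses, where spouses are the other parents of v's children.
Z_5's children: Z_8, Z_9, Z_10, Z_11, Z_12.
Z_5's parents: Z_1.
Co-parents of Z_5 (other parents of its children):
  parents(Z_8) \ {Z_5} = {Z_1, Z_7}.
  Z_9 has no other parent.
  parents(Z_10) \ {Z_5} = {Z_1, Z_3, Z_6, Z_8}.
  parents(Z_11) \ {Z_5} = {Z_1, Z_4, Z_9}.
  Z_12 also has parents Z_2, Z_3, Z_4, Z_6.
MB(Z_5) = {Z_1, Z_2, Z_3, Z_4, Z_6, Z_7, Z_8, Z_9, Z_10, Z_11, Z_12}, which has 11 nodes.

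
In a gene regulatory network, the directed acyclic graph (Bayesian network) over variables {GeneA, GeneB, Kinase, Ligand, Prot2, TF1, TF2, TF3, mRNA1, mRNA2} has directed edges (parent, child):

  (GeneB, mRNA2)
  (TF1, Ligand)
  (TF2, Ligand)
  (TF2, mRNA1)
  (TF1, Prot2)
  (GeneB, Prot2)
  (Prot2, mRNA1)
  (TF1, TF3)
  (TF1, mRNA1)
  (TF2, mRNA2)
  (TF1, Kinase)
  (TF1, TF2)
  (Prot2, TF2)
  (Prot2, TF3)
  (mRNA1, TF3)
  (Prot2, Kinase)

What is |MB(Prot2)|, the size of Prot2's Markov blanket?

6

Pa(Prot2) = {GeneB, TF1}.
Prot2's children: Kinase, TF2, TF3, mRNA1.
Parents of each child, excluding Prot2:
  TF2's other parent is TF1.
  Kinase also has parent TF1.
  parents(mRNA1) \ {Prot2} = {TF1, TF2}.
  parents(TF3) \ {Prot2} = {TF1, mRNA1}.
MB(Prot2) = {GeneB, Kinase, TF1, TF2, TF3, mRNA1}, which has 6 nodes.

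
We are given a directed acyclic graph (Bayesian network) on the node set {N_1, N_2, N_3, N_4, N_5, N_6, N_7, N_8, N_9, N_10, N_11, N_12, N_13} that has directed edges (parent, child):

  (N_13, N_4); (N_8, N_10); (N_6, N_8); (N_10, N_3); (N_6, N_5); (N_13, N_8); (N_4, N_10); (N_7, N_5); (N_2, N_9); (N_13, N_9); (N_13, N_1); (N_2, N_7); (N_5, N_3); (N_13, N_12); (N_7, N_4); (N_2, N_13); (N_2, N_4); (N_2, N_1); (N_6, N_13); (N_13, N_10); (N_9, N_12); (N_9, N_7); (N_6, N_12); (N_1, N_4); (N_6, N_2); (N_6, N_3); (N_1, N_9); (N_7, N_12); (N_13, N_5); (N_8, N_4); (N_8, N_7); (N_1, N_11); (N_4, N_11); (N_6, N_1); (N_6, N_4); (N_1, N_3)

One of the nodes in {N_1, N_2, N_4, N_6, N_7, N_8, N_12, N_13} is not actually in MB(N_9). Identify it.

The Markov blanket of a node is its parents, its children, and the other parents of its children.
N_9's children: N_7, N_12.
Parents of N_9: N_1, N_2, N_13.
Other parents of N_9's children:
  N_7 also has parents N_2, N_8.
  N_12's other parents are N_6, N_7, N_13.
MB(N_9) = {N_1, N_2, N_6, N_7, N_8, N_12, N_13}.
N_4 is neither a parent, child, nor co-parent of N_9, so it does not belong.

N_4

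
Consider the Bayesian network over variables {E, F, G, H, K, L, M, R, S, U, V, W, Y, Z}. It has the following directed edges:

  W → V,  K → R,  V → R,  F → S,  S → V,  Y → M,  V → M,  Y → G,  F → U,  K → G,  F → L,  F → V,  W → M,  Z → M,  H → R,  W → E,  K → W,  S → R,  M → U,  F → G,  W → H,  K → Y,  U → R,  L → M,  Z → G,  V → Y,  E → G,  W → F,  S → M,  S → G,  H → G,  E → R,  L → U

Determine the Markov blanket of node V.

Parents of V: F, S, W.
Children of V: M, R, Y.
For each child, the remaining parents (spouses of V):
  Y: K
  M: L, S, W, Y, Z
  R: E, H, K, S, U
So the Markov blanket of V is {E, F, H, K, L, M, R, S, U, W, Y, Z}.

{E, F, H, K, L, M, R, S, U, W, Y, Z}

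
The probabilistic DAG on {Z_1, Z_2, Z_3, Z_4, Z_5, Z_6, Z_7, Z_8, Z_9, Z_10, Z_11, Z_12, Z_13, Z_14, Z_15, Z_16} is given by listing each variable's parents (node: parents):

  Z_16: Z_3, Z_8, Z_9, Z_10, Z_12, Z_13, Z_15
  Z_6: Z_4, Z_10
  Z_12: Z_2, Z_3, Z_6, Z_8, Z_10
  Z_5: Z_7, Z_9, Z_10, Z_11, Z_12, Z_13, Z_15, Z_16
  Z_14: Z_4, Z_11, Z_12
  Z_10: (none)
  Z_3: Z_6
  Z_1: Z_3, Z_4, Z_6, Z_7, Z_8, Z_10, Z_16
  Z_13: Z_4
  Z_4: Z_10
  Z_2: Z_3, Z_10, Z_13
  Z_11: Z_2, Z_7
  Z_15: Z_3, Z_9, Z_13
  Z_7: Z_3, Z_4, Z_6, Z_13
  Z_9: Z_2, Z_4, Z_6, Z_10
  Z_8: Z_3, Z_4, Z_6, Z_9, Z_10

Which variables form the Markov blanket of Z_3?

{Z_1, Z_2, Z_4, Z_6, Z_7, Z_8, Z_9, Z_10, Z_12, Z_13, Z_15, Z_16}

A node's Markov blanket = Pa ∪ Ch ∪ (parents of Ch other than the node itself).
Z_3 has parent Z_6.
Z_3 has children Z_1, Z_2, Z_7, Z_8, Z_12, Z_15, Z_16.
Other parents of Z_3's children:
  parents(Z_2) \ {Z_3} = {Z_10, Z_13}.
  Z_8 also has parents Z_4, Z_6, Z_9, Z_10.
  Z_7's other parents are Z_4, Z_6, Z_13.
  Z_15 also has parents Z_9, Z_13.
  parents(Z_12) \ {Z_3} = {Z_2, Z_6, Z_8, Z_10}.
  Z_16's other parents are Z_8, Z_9, Z_10, Z_12, Z_13, Z_15.
  parents(Z_1) \ {Z_3} = {Z_4, Z_6, Z_7, Z_8, Z_10, Z_16}.
So the Markov blanket of Z_3 is {Z_1, Z_2, Z_4, Z_6, Z_7, Z_8, Z_9, Z_10, Z_12, Z_13, Z_15, Z_16}.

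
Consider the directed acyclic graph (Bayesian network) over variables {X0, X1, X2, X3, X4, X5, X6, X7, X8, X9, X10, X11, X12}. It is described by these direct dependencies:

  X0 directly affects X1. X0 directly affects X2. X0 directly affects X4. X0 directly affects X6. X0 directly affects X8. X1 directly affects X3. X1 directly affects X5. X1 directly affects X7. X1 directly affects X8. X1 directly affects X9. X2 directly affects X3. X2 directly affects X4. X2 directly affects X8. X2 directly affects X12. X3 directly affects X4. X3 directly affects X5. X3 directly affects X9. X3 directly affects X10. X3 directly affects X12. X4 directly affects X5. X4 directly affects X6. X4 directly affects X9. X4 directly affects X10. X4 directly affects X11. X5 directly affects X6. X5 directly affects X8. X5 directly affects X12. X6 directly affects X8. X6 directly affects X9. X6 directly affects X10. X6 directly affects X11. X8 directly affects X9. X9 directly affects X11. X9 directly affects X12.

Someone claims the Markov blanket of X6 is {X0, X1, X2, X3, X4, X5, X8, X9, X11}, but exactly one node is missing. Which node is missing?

X10

A node's Markov blanket = Pa ∪ Ch ∪ (parents of Ch other than the node itself).
Parents of X6: X0, X4, X5.
Ch(X6) = {X8, X9, X10, X11}.
Co-parents of X6 (other parents of its children):
  X8's other parents are X0, X1, X2, X5.
  X9 also has parents X1, X3, X4, X8.
  X10's other parents are X3, X4.
  X11 also has parents X4, X9.
MB(X6) = {X0, X1, X2, X3, X4, X5, X8, X9, X10, X11}.
Comparing with the claimed set, X10 is missing.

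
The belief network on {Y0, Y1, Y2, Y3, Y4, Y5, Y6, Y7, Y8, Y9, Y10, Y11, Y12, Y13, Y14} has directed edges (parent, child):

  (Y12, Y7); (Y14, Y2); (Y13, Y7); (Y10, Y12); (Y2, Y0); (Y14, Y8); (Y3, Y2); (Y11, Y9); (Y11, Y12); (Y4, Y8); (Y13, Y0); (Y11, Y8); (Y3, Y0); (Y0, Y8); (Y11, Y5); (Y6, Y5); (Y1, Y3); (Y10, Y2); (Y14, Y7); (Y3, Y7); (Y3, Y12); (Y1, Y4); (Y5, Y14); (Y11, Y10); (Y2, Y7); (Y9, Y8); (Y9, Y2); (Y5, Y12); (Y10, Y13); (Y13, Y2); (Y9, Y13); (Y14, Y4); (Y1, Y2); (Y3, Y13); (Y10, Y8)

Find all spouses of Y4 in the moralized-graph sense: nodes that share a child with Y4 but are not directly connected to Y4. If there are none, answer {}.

Children of Y4: Y8.
  Y8's other parents are Y0, Y9, Y10, Y11, Y14.
Excluding nodes already adjacent to Y4 (Y1, Y8, Y14), the co-parent-only contribution is {Y0, Y9, Y10, Y11}.

{Y0, Y9, Y10, Y11}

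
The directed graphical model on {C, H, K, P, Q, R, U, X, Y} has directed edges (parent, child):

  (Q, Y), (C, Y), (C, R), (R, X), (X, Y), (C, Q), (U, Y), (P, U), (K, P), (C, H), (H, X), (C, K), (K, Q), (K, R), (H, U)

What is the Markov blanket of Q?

The Markov blanket of a node is its parents, its children, and the other parents of its children.
Pa(Q) = {C, K}.
Children of Q: Y.
Other parents of Q's children:
  Y also has parents C, U, X.
Taking the union gives {C, K, U, X, Y}.

{C, K, U, X, Y}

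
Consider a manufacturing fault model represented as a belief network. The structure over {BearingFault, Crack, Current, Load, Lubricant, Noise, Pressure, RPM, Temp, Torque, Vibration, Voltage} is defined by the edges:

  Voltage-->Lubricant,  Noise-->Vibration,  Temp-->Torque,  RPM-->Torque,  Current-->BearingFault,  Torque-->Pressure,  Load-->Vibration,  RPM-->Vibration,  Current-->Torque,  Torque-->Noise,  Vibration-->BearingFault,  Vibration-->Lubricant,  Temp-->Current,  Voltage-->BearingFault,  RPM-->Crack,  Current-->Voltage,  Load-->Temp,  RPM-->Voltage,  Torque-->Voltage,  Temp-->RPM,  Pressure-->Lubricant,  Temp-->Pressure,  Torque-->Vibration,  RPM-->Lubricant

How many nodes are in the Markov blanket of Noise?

Recall MB(v) = parents ∪ children ∪ spouses, where spouses are the other parents of v's children.
Parents of Noise: Torque.
Ch(Noise) = {Vibration}.
Parents of each child, excluding Noise:
  Vibration: Load, RPM, Torque
MB(Noise) = {Load, RPM, Torque, Vibration}, which has 4 nodes.

4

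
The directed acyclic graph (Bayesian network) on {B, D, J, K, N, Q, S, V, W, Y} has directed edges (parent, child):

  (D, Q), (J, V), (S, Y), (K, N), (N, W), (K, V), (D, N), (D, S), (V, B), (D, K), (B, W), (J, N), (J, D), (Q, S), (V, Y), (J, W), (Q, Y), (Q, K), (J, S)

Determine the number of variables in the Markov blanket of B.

4

B has parent V.
B's children: W.
For each child, the remaining parents (spouses of B):
  parents(W) \ {B} = {J, N}.
MB(B) = {J, N, V, W}, which has 4 nodes.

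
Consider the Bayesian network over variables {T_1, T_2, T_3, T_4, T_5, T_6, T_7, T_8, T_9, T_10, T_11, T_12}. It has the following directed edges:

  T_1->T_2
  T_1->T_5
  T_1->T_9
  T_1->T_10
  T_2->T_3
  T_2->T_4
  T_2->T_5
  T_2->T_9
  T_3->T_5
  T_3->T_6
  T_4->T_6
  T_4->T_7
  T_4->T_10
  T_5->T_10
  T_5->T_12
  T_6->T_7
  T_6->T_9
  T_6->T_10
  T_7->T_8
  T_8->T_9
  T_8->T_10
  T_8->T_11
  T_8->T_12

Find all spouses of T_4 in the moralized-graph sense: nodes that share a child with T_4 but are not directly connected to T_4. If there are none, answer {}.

{T_1, T_3, T_5, T_8}

Children of T_4: T_6, T_7, T_10.
  T_6: T_3
  T_7: T_6
  T_10: T_1, T_5, T_6, T_8
Excluding nodes already adjacent to T_4 (T_2, T_6, T_7, T_10), the co-parent-only contribution is {T_1, T_3, T_5, T_8}.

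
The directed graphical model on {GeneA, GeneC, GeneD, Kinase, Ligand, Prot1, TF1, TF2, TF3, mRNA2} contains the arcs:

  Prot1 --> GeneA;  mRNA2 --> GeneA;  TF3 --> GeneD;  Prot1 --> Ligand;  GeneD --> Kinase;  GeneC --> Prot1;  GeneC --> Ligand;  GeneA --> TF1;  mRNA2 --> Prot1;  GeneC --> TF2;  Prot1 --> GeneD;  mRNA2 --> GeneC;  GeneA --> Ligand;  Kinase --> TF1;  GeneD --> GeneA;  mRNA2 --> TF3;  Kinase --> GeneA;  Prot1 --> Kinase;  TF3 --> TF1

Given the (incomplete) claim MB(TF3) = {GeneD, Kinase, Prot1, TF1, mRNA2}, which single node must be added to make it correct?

GeneA

TF3 has children GeneD, TF1.
Pa(TF3) = {mRNA2}.
For each child, the remaining parents (spouses of TF3):
  GeneD also has parent Prot1.
  TF1 also has parents GeneA, Kinase.
MB(TF3) = {GeneA, GeneD, Kinase, Prot1, TF1, mRNA2}.
Comparing with the claimed set, GeneA is missing.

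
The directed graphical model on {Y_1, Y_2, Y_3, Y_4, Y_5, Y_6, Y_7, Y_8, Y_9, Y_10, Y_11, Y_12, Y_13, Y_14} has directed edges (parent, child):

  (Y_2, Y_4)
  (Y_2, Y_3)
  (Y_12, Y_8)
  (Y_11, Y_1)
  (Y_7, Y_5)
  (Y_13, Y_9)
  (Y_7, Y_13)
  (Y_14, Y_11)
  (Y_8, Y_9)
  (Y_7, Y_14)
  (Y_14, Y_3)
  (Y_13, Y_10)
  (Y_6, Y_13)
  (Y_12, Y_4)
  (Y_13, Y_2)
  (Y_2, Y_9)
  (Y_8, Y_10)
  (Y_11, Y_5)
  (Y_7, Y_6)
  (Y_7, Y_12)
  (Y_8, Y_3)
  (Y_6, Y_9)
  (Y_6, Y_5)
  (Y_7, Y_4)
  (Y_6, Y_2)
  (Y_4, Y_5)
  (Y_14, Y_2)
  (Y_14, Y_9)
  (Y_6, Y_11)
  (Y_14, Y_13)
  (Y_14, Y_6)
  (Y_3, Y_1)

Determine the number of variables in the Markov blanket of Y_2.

The Markov blanket of a node is its parents, its children, and the other parents of its children.
Parents of Y_2: Y_6, Y_13, Y_14.
Y_2 has children Y_3, Y_4, Y_9.
Co-parents of Y_2 (other parents of its children):
  Y_9 also has parents Y_6, Y_8, Y_13, Y_14.
  Y_4 also has parents Y_7, Y_12.
  parents(Y_3) \ {Y_2} = {Y_8, Y_14}.
MB(Y_2) = {Y_3, Y_4, Y_6, Y_7, Y_8, Y_9, Y_12, Y_13, Y_14}, which has 9 nodes.

9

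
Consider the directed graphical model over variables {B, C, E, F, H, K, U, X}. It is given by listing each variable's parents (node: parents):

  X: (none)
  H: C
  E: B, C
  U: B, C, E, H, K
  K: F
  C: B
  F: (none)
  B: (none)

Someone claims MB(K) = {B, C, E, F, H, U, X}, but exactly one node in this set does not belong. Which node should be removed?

X

K's children: U.
K's parents: F.
Other parents of K's children:
  parents(U) \ {K} = {B, C, E, H}.
MB(K) = {B, C, E, F, H, U}.
X is neither a parent, child, nor co-parent of K, so it does not belong.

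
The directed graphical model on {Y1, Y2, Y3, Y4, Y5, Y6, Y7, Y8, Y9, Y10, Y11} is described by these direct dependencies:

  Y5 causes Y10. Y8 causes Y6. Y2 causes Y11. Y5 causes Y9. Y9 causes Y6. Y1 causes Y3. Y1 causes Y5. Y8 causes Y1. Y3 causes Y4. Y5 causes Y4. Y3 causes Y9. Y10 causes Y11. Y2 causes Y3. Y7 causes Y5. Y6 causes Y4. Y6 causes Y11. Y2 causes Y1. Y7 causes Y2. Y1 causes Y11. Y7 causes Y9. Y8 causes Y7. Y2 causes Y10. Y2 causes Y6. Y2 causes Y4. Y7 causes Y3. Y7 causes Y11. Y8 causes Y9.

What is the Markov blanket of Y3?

Y3 has parents Y1, Y2, Y7.
Ch(Y3) = {Y4, Y9}.
Parents of each child, excluding Y3:
  Y9 also has parents Y5, Y7, Y8.
  parents(Y4) \ {Y3} = {Y2, Y5, Y6}.
Union: {Y1, Y2, Y7} ∪ {Y4, Y9} ∪ {Y2, Y5, Y6, Y7, Y8} = {Y1, Y2, Y4, Y5, Y6, Y7, Y8, Y9}.

{Y1, Y2, Y4, Y5, Y6, Y7, Y8, Y9}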